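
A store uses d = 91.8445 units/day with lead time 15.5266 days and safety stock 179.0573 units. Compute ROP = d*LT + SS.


d*LT = 91.8445 * 15.5266 = 1426.0328
ROP = 1426.0328 + 179.0573 = 1605.0901

1605.0901 units


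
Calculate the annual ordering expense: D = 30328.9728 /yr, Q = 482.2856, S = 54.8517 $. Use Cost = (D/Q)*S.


Number of orders = D/Q = 62.8859
Cost = 62.8859 * 54.8517 = 3449.3995

3449.3995 $/yr


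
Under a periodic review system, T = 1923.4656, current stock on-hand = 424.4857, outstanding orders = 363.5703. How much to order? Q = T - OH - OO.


Inventory position = OH + OO = 424.4857 + 363.5703 = 788.0560
Q = 1923.4656 - 788.0560 = 1135.4096

1135.4096 units


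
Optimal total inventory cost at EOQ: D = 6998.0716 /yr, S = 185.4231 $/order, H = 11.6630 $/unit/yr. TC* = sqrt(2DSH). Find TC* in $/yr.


2*D*S*H = 30267913.9386
TC* = sqrt(30267913.9386) = 5501.6283

5501.6283 $/yr


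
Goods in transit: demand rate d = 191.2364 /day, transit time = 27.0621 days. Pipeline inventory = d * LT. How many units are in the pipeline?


Pipeline = 191.2364 * 27.0621 = 5175.2586

5175.2586 units


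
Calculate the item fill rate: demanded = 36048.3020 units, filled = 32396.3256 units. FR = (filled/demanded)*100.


FR = 32396.3256 / 36048.3020 * 100 = 89.8692

89.8692%


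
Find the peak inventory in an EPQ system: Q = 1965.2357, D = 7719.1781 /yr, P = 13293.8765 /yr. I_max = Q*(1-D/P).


D/P = 0.5807
1 - D/P = 0.4193
I_max = 1965.2357 * 0.4193 = 824.1085

824.1085 units


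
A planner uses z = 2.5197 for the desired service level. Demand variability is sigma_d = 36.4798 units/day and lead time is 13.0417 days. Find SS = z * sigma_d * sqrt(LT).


sqrt(LT) = sqrt(13.0417) = 3.6113
SS = 2.5197 * 36.4798 * 3.6113 = 331.9467

331.9467 units


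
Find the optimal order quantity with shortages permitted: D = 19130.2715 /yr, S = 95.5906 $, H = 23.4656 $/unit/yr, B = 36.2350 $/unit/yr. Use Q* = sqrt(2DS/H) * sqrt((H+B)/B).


sqrt(2DS/H) = 394.7911
sqrt((H+B)/B) = 1.2836
Q* = 394.7911 * 1.2836 = 506.7486

506.7486 units


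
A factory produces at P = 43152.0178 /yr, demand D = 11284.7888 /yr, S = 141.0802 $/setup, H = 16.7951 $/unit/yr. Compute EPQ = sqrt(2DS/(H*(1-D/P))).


1 - D/P = 1 - 0.2615 = 0.7385
H*(1-D/P) = 12.4030
2DS = 3184120.5217
EPQ = sqrt(256722.3684) = 506.6778

506.6778 units


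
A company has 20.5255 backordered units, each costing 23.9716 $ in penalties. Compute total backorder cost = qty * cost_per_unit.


Total = 20.5255 * 23.9716 = 492.0291

492.0291 $


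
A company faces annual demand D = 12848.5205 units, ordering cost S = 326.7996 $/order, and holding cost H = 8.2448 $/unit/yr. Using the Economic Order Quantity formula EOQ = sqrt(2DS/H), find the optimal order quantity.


2*D*S = 2 * 12848.5205 * 326.7996 = 8397782.7200
2*D*S/H = 1018555.0553
EOQ = sqrt(1018555.0553) = 1009.2349

1009.2349 units


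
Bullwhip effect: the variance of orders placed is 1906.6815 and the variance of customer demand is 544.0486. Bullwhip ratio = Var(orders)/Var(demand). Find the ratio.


BW = 1906.6815 / 544.0486 = 3.5046

3.5046


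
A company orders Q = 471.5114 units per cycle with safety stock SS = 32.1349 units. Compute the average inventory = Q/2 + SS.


Q/2 = 235.7557
Avg = 235.7557 + 32.1349 = 267.8906

267.8906 units


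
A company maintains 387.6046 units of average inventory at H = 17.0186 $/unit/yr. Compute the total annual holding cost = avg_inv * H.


Cost = 387.6046 * 17.0186 = 6596.4876

6596.4876 $/yr


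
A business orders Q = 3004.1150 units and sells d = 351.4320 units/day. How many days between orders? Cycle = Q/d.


Cycle = 3004.1150 / 351.4320 = 8.5482

8.5482 days


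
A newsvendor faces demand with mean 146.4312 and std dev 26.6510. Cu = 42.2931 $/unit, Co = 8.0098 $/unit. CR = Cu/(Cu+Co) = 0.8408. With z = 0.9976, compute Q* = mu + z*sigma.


CR = Cu/(Cu+Co) = 42.2931/(42.2931+8.0098) = 0.8408
z = 0.9976
Q* = 146.4312 + 0.9976 * 26.6510 = 173.0182

173.0182 units


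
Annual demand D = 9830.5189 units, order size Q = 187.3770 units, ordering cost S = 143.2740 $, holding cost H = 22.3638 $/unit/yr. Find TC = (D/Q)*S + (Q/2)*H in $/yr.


Ordering cost = D*S/Q = 7516.7057
Holding cost = Q*H/2 = 2095.2309
TC = 7516.7057 + 2095.2309 = 9611.9366

9611.9366 $/yr


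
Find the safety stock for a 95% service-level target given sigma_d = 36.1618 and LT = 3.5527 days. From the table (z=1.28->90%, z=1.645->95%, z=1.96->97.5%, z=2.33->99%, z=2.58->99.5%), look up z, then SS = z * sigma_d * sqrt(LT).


From the table, SL = 95% corresponds to z = 1.645
sqrt(LT) = sqrt(3.5527) = 1.8849
SS = 1.645 * 36.1618 * 1.8849 = 112.1231

112.1231 units


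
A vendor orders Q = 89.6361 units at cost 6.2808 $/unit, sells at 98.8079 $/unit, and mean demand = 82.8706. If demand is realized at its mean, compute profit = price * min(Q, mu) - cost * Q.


Sales at mu = min(89.6361, 82.8706) = 82.8706
Revenue = 98.8079 * 82.8706 = 8188.2700
Total cost = 6.2808 * 89.6361 = 562.9864
Profit = 8188.2700 - 562.9864 = 7625.2835

7625.2835 $


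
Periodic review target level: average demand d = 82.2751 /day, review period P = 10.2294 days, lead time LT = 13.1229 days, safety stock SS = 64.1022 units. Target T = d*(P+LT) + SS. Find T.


P + LT = 23.3523
d*(P+LT) = 82.2751 * 23.3523 = 1921.3128
T = 1921.3128 + 64.1022 = 1985.4150

1985.4150 units


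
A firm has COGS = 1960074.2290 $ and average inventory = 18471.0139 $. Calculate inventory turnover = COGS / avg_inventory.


Turnover = 1960074.2290 / 18471.0139 = 106.1162

106.1162


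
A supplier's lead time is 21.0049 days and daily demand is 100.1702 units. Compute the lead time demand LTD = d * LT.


LTD = 100.1702 * 21.0049 = 2104.0650

2104.0650 units


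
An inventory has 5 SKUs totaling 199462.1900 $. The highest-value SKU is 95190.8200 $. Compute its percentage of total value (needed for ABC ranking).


Top item = 95190.8200
Total = 199462.1900
Percentage = 95190.8200 / 199462.1900 * 100 = 47.7237

47.7237%


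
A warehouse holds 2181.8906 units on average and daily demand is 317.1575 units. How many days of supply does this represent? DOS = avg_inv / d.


DOS = 2181.8906 / 317.1575 = 6.8795

6.8795 days


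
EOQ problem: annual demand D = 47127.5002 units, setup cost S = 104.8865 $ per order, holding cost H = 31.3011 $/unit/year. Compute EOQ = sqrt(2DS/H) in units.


2*D*S = 2 * 47127.5002 * 104.8865 = 9886077.0995
2*D*S/H = 315838.0089
EOQ = sqrt(315838.0089) = 561.9947

561.9947 units


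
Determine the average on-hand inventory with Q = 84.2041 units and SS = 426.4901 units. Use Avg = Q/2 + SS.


Q/2 = 42.1020
Avg = 42.1020 + 426.4901 = 468.5922

468.5922 units


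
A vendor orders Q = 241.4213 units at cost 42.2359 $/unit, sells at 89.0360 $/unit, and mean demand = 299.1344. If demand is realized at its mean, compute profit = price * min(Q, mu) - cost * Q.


Sales at mu = min(241.4213, 299.1344) = 241.4213
Revenue = 89.0360 * 241.4213 = 21495.1869
Total cost = 42.2359 * 241.4213 = 10196.6459
Profit = 21495.1869 - 10196.6459 = 11298.5410

11298.5410 $


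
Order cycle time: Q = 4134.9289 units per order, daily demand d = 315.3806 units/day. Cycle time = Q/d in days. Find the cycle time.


Cycle = 4134.9289 / 315.3806 = 13.1109

13.1109 days


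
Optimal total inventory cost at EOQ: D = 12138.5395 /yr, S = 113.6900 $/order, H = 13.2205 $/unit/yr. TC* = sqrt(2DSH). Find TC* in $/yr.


2*D*S*H = 36489387.9247
TC* = sqrt(36489387.9247) = 6040.6447

6040.6447 $/yr


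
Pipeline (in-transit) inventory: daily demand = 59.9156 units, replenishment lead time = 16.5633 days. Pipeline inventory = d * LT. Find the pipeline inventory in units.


Pipeline = 59.9156 * 16.5633 = 992.4001

992.4001 units


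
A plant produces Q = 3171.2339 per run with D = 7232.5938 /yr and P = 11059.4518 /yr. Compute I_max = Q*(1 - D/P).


D/P = 0.6540
1 - D/P = 0.3460
I_max = 3171.2339 * 0.3460 = 1097.3294

1097.3294 units


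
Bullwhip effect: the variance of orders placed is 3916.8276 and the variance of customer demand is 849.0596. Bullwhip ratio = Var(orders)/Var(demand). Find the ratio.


BW = 3916.8276 / 849.0596 = 4.6131

4.6131


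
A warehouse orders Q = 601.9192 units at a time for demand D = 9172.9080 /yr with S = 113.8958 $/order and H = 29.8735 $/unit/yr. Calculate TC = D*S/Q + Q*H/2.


Ordering cost = D*S/Q = 1735.7075
Holding cost = Q*H/2 = 8990.7166
TC = 1735.7075 + 8990.7166 = 10726.4242

10726.4242 $/yr


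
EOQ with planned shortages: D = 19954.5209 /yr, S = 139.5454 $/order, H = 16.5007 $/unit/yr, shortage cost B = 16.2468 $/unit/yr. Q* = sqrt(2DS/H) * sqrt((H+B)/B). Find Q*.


sqrt(2DS/H) = 580.9546
sqrt((H+B)/B) = 1.4197
Q* = 580.9546 * 1.4197 = 824.7976

824.7976 units


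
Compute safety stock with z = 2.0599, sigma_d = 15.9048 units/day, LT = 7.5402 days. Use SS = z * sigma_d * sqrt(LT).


sqrt(LT) = sqrt(7.5402) = 2.7459
SS = 2.0599 * 15.9048 * 2.7459 = 89.9634

89.9634 units


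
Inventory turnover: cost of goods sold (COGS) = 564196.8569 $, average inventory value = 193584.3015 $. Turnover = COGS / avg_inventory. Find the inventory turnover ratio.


Turnover = 564196.8569 / 193584.3015 = 2.9145

2.9145


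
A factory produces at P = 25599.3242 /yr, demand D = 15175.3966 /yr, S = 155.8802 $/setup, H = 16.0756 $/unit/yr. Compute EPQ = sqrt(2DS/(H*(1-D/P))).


1 - D/P = 1 - 0.5928 = 0.4072
H*(1-D/P) = 6.5459
2DS = 4731087.7142
EPQ = sqrt(722754.6970) = 850.1498

850.1498 units


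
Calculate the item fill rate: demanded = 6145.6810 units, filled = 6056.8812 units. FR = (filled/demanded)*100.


FR = 6056.8812 / 6145.6810 * 100 = 98.5551

98.5551%


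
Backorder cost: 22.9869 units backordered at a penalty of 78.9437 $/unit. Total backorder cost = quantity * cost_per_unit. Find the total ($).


Total = 22.9869 * 78.9437 = 1814.6709

1814.6709 $


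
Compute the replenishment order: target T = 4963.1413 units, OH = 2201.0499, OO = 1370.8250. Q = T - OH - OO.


Inventory position = OH + OO = 2201.0499 + 1370.8250 = 3571.8749
Q = 4963.1413 - 3571.8749 = 1391.2664

1391.2664 units


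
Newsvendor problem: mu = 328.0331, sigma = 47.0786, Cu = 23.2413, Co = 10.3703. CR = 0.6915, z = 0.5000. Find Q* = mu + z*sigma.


CR = Cu/(Cu+Co) = 23.2413/(23.2413+10.3703) = 0.6915
z = 0.5000
Q* = 328.0331 + 0.5000 * 47.0786 = 351.5724

351.5724 units


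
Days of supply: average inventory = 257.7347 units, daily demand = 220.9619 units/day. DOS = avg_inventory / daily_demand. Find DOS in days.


DOS = 257.7347 / 220.9619 = 1.1664

1.1664 days


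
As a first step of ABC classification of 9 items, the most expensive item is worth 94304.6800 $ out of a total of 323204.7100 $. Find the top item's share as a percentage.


Top item = 94304.6800
Total = 323204.7100
Percentage = 94304.6800 / 323204.7100 * 100 = 29.1780

29.1780%


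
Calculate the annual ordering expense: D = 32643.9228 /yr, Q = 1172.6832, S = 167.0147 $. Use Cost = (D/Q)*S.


Number of orders = D/Q = 27.8369
Cost = 27.8369 * 167.0147 = 4649.1797

4649.1797 $/yr


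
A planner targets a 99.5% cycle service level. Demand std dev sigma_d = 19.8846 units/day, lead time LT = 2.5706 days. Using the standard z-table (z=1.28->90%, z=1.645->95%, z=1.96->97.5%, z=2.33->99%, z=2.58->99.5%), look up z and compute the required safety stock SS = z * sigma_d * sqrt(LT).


From the table, SL = 99.5% corresponds to z = 2.58
sqrt(LT) = sqrt(2.5706) = 1.6033
SS = 2.58 * 19.8846 * 1.6033 = 82.2534

82.2534 units


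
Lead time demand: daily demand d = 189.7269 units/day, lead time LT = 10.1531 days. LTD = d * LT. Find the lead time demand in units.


LTD = 189.7269 * 10.1531 = 1926.3162

1926.3162 units


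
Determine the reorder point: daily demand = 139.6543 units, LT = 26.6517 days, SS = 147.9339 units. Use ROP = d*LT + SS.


d*LT = 139.6543 * 26.6517 = 3722.0245
ROP = 3722.0245 + 147.9339 = 3869.9584

3869.9584 units


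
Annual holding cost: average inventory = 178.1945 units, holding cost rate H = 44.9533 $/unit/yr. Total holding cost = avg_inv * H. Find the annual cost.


Cost = 178.1945 * 44.9533 = 8010.4308

8010.4308 $/yr


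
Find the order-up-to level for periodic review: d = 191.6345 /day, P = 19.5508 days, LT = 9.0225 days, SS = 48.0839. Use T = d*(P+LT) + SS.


P + LT = 28.5733
d*(P+LT) = 191.6345 * 28.5733 = 5475.6301
T = 5475.6301 + 48.0839 = 5523.7140

5523.7140 units


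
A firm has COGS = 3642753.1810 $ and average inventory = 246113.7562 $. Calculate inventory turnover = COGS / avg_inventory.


Turnover = 3642753.1810 / 246113.7562 = 14.8011

14.8011


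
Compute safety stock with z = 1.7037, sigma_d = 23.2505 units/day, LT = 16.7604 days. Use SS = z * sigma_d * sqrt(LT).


sqrt(LT) = sqrt(16.7604) = 4.0939
SS = 1.7037 * 23.2505 * 4.0939 = 162.1689

162.1689 units


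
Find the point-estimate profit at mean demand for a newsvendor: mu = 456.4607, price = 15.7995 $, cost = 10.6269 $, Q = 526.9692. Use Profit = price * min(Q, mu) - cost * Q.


Sales at mu = min(526.9692, 456.4607) = 456.4607
Revenue = 15.7995 * 456.4607 = 7211.8508
Total cost = 10.6269 * 526.9692 = 5600.0490
Profit = 7211.8508 - 5600.0490 = 1611.8018

1611.8018 $


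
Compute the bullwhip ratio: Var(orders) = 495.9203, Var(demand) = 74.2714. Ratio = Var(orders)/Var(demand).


BW = 495.9203 / 74.2714 = 6.6771

6.6771


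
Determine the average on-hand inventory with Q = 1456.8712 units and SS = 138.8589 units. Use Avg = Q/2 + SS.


Q/2 = 728.4356
Avg = 728.4356 + 138.8589 = 867.2945

867.2945 units


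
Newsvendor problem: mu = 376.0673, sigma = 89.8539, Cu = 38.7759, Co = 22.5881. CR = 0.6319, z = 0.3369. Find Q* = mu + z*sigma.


CR = Cu/(Cu+Co) = 38.7759/(38.7759+22.5881) = 0.6319
z = 0.3369
Q* = 376.0673 + 0.3369 * 89.8539 = 406.3391

406.3391 units


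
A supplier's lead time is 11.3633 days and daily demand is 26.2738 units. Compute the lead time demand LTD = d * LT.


LTD = 26.2738 * 11.3633 = 298.5571

298.5571 units


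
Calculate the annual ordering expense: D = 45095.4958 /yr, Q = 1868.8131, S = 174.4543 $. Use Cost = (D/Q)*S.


Number of orders = D/Q = 24.1306
Cost = 24.1306 * 174.4543 = 4209.6789

4209.6789 $/yr


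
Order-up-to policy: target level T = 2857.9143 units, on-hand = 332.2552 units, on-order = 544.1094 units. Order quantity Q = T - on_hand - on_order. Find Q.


Inventory position = OH + OO = 332.2552 + 544.1094 = 876.3646
Q = 2857.9143 - 876.3646 = 1981.5497

1981.5497 units


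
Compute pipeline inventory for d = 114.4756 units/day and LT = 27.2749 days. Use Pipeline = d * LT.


Pipeline = 114.4756 * 27.2749 = 3122.3105

3122.3105 units


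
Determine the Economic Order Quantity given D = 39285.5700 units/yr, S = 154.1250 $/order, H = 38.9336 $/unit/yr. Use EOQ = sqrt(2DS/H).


2*D*S = 2 * 39285.5700 * 154.1250 = 12109776.9525
2*D*S/H = 311036.6612
EOQ = sqrt(311036.6612) = 557.7066

557.7066 units


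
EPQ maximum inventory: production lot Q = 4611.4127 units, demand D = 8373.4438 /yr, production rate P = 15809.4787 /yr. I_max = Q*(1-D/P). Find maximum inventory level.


D/P = 0.5296
1 - D/P = 0.4704
I_max = 4611.4127 * 0.4704 = 2168.9916

2168.9916 units


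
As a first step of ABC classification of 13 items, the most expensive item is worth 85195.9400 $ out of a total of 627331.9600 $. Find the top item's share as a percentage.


Top item = 85195.9400
Total = 627331.9600
Percentage = 85195.9400 / 627331.9600 * 100 = 13.5807

13.5807%


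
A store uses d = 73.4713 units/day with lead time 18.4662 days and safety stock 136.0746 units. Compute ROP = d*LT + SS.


d*LT = 73.4713 * 18.4662 = 1356.7357
ROP = 1356.7357 + 136.0746 = 1492.8103

1492.8103 units


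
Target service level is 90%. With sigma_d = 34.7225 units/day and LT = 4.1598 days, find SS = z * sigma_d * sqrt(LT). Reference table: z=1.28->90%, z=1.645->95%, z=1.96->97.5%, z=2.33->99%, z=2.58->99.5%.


From the table, SL = 90% corresponds to z = 1.28
sqrt(LT) = sqrt(4.1598) = 2.0396
SS = 1.28 * 34.7225 * 2.0396 = 90.6478

90.6478 units


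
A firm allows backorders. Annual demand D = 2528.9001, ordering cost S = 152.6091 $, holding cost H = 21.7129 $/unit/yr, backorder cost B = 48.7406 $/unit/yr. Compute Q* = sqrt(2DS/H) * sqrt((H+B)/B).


sqrt(2DS/H) = 188.5437
sqrt((H+B)/B) = 1.2023
Q* = 188.5437 * 1.2023 = 226.6825

226.6825 units


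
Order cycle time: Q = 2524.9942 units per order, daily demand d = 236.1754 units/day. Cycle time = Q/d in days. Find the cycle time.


Cycle = 2524.9942 / 236.1754 = 10.6912

10.6912 days


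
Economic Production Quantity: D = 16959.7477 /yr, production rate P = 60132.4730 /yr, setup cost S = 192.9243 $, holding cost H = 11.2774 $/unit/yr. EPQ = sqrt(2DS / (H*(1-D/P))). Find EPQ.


1 - D/P = 1 - 0.2820 = 0.7180
H*(1-D/P) = 8.0967
2DS = 6543894.9064
EPQ = sqrt(808215.0469) = 899.0078

899.0078 units


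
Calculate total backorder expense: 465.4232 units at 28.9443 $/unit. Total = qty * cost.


Total = 465.4232 * 28.9443 = 13471.3487

13471.3487 $


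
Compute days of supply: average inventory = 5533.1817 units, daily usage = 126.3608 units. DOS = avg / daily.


DOS = 5533.1817 / 126.3608 = 43.7888

43.7888 days


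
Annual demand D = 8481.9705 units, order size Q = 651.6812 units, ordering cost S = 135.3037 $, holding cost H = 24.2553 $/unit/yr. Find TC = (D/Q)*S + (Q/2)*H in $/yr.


Ordering cost = D*S/Q = 1761.0482
Holding cost = Q*H/2 = 7903.3615
TC = 1761.0482 + 7903.3615 = 9664.4097

9664.4097 $/yr


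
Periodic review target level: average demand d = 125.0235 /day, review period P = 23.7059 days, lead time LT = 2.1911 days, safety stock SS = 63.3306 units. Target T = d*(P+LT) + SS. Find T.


P + LT = 25.8970
d*(P+LT) = 125.0235 * 25.8970 = 3237.7336
T = 3237.7336 + 63.3306 = 3301.0642

3301.0642 units


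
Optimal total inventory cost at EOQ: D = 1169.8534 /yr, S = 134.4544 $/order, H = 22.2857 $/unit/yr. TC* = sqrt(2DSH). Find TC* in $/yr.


2*D*S*H = 7010721.8401
TC* = sqrt(7010721.8401) = 2647.7768

2647.7768 $/yr


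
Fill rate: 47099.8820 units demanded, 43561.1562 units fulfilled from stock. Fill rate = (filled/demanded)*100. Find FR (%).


FR = 43561.1562 / 47099.8820 * 100 = 92.4868

92.4868%


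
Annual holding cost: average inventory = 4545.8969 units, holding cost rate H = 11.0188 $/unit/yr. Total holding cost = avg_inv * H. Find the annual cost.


Cost = 4545.8969 * 11.0188 = 50090.3288

50090.3288 $/yr


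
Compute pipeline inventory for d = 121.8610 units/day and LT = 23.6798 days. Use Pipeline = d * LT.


Pipeline = 121.8610 * 23.6798 = 2885.6441

2885.6441 units


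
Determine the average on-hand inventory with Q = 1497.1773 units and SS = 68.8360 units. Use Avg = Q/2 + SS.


Q/2 = 748.5887
Avg = 748.5887 + 68.8360 = 817.4247

817.4247 units


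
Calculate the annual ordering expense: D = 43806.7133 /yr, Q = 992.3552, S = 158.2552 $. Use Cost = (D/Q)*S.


Number of orders = D/Q = 44.1442
Cost = 44.1442 * 158.2552 = 6986.0471

6986.0471 $/yr


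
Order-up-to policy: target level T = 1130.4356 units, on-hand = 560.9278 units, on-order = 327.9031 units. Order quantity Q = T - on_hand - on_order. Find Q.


Inventory position = OH + OO = 560.9278 + 327.9031 = 888.8309
Q = 1130.4356 - 888.8309 = 241.6047

241.6047 units


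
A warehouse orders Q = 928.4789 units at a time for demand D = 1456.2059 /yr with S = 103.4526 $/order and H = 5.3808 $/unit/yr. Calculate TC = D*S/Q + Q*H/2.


Ordering cost = D*S/Q = 162.2528
Holding cost = Q*H/2 = 2497.9796
TC = 162.2528 + 2497.9796 = 2660.2324

2660.2324 $/yr


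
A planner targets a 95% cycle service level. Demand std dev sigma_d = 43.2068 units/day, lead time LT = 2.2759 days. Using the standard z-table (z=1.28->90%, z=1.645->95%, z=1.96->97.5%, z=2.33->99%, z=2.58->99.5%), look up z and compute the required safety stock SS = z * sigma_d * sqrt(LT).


From the table, SL = 95% corresponds to z = 1.645
sqrt(LT) = sqrt(2.2759) = 1.5086
SS = 1.645 * 43.2068 * 1.5086 = 107.2246

107.2246 units


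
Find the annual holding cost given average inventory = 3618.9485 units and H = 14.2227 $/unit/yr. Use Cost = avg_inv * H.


Cost = 3618.9485 * 14.2227 = 51471.2188

51471.2188 $/yr


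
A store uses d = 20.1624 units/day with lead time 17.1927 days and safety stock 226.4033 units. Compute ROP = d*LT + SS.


d*LT = 20.1624 * 17.1927 = 346.6461
ROP = 346.6461 + 226.4033 = 573.0494

573.0494 units


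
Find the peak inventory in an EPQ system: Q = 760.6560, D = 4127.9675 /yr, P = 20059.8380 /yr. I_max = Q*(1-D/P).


D/P = 0.2058
1 - D/P = 0.7942
I_max = 760.6560 * 0.7942 = 604.1262

604.1262 units


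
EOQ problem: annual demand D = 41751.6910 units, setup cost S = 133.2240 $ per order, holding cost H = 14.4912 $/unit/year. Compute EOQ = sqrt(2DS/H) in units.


2*D*S = 2 * 41751.6910 * 133.2240 = 11124654.5636
2*D*S/H = 767683.4606
EOQ = sqrt(767683.4606) = 876.1755

876.1755 units


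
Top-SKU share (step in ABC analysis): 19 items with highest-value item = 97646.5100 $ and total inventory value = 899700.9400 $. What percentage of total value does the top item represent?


Top item = 97646.5100
Total = 899700.9400
Percentage = 97646.5100 / 899700.9400 * 100 = 10.8532

10.8532%


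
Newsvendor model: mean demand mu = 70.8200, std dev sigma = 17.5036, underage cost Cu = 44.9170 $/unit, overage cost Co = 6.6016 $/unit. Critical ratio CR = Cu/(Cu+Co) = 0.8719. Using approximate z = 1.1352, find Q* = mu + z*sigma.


CR = Cu/(Cu+Co) = 44.9170/(44.9170+6.6016) = 0.8719
z = 1.1352
Q* = 70.8200 + 1.1352 * 17.5036 = 90.6901

90.6901 units


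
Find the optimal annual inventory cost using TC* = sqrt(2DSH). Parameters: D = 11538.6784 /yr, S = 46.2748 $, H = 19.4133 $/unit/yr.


2*D*S*H = 20731464.4376
TC* = sqrt(20731464.4376) = 4553.1818

4553.1818 $/yr


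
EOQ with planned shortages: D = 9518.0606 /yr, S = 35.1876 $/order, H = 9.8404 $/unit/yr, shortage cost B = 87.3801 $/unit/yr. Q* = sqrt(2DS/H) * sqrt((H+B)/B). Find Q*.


sqrt(2DS/H) = 260.9022
sqrt((H+B)/B) = 1.0548
Q* = 260.9022 * 1.0548 = 275.2012

275.2012 units


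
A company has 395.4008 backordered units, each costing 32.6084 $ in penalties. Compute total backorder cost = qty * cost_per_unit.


Total = 395.4008 * 32.6084 = 12893.3874

12893.3874 $


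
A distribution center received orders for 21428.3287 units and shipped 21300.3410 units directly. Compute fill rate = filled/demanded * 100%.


FR = 21300.3410 / 21428.3287 * 100 = 99.4027

99.4027%


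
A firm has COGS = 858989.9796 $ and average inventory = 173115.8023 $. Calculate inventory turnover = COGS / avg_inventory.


Turnover = 858989.9796 / 173115.8023 = 4.9619

4.9619


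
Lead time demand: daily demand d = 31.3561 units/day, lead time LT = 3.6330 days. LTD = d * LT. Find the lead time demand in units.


LTD = 31.3561 * 3.6330 = 113.9167

113.9167 units


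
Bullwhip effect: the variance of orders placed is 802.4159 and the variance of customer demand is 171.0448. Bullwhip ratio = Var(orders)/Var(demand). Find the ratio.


BW = 802.4159 / 171.0448 = 4.6913

4.6913


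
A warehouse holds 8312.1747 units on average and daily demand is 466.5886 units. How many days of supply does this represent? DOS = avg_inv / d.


DOS = 8312.1747 / 466.5886 = 17.8148

17.8148 days


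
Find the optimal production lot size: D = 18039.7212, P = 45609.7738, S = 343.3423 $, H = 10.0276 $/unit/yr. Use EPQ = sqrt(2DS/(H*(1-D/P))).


1 - D/P = 1 - 0.3955 = 0.6045
H*(1-D/P) = 6.0615
2DS = 12387598.7363
EPQ = sqrt(2043668.5005) = 1429.5693

1429.5693 units


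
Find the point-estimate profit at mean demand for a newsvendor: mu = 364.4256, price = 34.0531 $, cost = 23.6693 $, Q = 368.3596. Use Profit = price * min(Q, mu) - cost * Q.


Sales at mu = min(368.3596, 364.4256) = 364.4256
Revenue = 34.0531 * 364.4256 = 12409.8214
Total cost = 23.6693 * 368.3596 = 8718.8139
Profit = 12409.8214 - 8718.8139 = 3691.0075

3691.0075 $


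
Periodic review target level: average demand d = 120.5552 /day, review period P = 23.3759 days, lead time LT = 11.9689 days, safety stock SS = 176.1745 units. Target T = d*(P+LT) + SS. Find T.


P + LT = 35.3448
d*(P+LT) = 120.5552 * 35.3448 = 4260.9994
T = 4260.9994 + 176.1745 = 4437.1739

4437.1739 units


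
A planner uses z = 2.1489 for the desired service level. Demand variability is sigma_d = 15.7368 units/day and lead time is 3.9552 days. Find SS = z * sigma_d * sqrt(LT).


sqrt(LT) = sqrt(3.9552) = 1.9888
SS = 2.1489 * 15.7368 * 1.9888 = 67.2538

67.2538 units


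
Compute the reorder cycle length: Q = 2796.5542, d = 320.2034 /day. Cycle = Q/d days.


Cycle = 2796.5542 / 320.2034 = 8.7337

8.7337 days


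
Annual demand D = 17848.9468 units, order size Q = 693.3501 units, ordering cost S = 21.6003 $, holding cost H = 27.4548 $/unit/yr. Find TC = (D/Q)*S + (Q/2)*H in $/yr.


Ordering cost = D*S/Q = 556.0576
Holding cost = Q*H/2 = 9517.8942
TC = 556.0576 + 9517.8942 = 10073.9518

10073.9518 $/yr


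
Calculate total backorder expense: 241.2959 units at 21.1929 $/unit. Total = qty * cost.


Total = 241.2959 * 21.1929 = 5113.7599

5113.7599 $


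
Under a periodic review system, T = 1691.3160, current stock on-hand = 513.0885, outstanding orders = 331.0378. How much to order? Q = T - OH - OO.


Inventory position = OH + OO = 513.0885 + 331.0378 = 844.1263
Q = 1691.3160 - 844.1263 = 847.1897

847.1897 units


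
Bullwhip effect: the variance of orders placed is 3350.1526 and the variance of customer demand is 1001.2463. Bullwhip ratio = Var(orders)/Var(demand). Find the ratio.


BW = 3350.1526 / 1001.2463 = 3.3460

3.3460


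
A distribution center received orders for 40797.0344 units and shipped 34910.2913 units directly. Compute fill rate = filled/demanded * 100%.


FR = 34910.2913 / 40797.0344 * 100 = 85.5707

85.5707%


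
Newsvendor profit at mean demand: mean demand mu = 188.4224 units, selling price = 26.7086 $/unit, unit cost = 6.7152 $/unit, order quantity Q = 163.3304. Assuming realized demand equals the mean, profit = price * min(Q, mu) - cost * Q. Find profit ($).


Sales at mu = min(163.3304, 188.4224) = 163.3304
Revenue = 26.7086 * 163.3304 = 4362.3263
Total cost = 6.7152 * 163.3304 = 1096.7963
Profit = 4362.3263 - 1096.7963 = 3265.5300

3265.5300 $


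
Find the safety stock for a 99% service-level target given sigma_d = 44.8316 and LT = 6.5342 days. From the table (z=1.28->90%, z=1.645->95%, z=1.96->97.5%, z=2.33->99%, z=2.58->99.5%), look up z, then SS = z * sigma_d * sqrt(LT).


From the table, SL = 99% corresponds to z = 2.33
sqrt(LT) = sqrt(6.5342) = 2.5562
SS = 2.33 * 44.8316 * 2.5562 = 267.0154

267.0154 units


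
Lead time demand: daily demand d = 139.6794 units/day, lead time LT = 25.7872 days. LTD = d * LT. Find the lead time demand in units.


LTD = 139.6794 * 25.7872 = 3601.9406

3601.9406 units


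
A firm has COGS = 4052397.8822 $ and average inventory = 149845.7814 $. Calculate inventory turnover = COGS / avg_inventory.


Turnover = 4052397.8822 / 149845.7814 = 27.0438

27.0438


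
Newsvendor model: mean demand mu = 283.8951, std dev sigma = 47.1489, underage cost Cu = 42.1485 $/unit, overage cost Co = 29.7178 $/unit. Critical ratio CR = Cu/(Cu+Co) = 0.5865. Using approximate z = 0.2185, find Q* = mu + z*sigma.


CR = Cu/(Cu+Co) = 42.1485/(42.1485+29.7178) = 0.5865
z = 0.2185
Q* = 283.8951 + 0.2185 * 47.1489 = 294.1971

294.1971 units


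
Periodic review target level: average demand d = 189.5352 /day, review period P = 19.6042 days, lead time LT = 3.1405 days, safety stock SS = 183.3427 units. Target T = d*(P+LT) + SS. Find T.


P + LT = 22.7447
d*(P+LT) = 189.5352 * 22.7447 = 4310.9213
T = 4310.9213 + 183.3427 = 4494.2640

4494.2640 units


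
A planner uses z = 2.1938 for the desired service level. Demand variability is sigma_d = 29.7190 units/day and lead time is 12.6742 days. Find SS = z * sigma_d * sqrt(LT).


sqrt(LT) = sqrt(12.6742) = 3.5601
SS = 2.1938 * 29.7190 * 3.5601 = 232.1087

232.1087 units


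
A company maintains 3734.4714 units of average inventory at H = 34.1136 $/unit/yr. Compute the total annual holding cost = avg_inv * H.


Cost = 3734.4714 * 34.1136 = 127396.2636

127396.2636 $/yr


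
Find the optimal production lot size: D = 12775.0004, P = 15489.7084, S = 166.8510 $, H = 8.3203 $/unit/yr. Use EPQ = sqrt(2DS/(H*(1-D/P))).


1 - D/P = 1 - 0.8247 = 0.1753
H*(1-D/P) = 1.4582
2DS = 4263043.1835
EPQ = sqrt(2923484.9712) = 1709.8202

1709.8202 units


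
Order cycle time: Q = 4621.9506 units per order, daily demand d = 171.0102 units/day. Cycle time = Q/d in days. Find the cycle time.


Cycle = 4621.9506 / 171.0102 = 27.0273

27.0273 days


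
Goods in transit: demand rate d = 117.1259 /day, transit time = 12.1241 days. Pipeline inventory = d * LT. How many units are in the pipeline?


Pipeline = 117.1259 * 12.1241 = 1420.0461

1420.0461 units


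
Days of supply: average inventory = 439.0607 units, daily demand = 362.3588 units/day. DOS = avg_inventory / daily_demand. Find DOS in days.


DOS = 439.0607 / 362.3588 = 1.2117

1.2117 days


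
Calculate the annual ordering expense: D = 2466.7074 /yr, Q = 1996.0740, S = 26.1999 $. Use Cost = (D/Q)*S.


Number of orders = D/Q = 1.2358
Cost = 1.2358 * 26.1999 = 32.3773

32.3773 $/yr


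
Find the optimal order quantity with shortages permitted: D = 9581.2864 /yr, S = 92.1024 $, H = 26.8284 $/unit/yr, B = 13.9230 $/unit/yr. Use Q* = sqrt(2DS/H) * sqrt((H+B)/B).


sqrt(2DS/H) = 256.4868
sqrt((H+B)/B) = 1.7108
Q* = 256.4868 * 1.7108 = 438.8033

438.8033 units


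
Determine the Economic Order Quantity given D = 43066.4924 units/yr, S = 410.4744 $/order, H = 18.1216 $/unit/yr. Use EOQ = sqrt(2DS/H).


2*D*S = 2 * 43066.4924 * 410.4744 = 35355385.2560
2*D*S/H = 1951007.9273
EOQ = sqrt(1951007.9273) = 1396.7849

1396.7849 units


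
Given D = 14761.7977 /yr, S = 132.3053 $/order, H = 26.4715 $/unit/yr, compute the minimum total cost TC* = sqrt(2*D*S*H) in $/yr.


2*D*S*H = 103401071.2294
TC* = sqrt(103401071.2294) = 10168.6317

10168.6317 $/yr


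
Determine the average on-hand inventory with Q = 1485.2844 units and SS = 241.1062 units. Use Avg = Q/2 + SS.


Q/2 = 742.6422
Avg = 742.6422 + 241.1062 = 983.7484

983.7484 units


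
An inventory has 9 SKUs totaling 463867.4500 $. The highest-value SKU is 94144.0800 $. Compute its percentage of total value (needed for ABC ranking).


Top item = 94144.0800
Total = 463867.4500
Percentage = 94144.0800 / 463867.4500 * 100 = 20.2955

20.2955%


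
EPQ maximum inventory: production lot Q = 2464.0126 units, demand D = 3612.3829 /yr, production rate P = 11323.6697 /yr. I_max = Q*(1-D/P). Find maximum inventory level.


D/P = 0.3190
1 - D/P = 0.6810
I_max = 2464.0126 * 0.6810 = 1677.9638

1677.9638 units


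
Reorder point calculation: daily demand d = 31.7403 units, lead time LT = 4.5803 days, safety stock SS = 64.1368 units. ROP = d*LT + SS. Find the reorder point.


d*LT = 31.7403 * 4.5803 = 145.3801
ROP = 145.3801 + 64.1368 = 209.5169

209.5169 units


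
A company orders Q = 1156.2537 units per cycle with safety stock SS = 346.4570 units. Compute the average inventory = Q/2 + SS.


Q/2 = 578.1268
Avg = 578.1268 + 346.4570 = 924.5838

924.5838 units


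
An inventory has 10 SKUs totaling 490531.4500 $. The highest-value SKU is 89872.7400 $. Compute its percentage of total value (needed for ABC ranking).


Top item = 89872.7400
Total = 490531.4500
Percentage = 89872.7400 / 490531.4500 * 100 = 18.3215

18.3215%


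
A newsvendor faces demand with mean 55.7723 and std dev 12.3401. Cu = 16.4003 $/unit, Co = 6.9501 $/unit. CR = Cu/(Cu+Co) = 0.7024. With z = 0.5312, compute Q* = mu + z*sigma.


CR = Cu/(Cu+Co) = 16.4003/(16.4003+6.9501) = 0.7024
z = 0.5312
Q* = 55.7723 + 0.5312 * 12.3401 = 62.3274

62.3274 units


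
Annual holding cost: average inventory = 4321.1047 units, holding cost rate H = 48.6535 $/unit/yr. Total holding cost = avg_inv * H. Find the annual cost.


Cost = 4321.1047 * 48.6535 = 210236.8675

210236.8675 $/yr


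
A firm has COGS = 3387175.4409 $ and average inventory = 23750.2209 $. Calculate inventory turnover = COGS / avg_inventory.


Turnover = 3387175.4409 / 23750.2209 = 142.6166

142.6166


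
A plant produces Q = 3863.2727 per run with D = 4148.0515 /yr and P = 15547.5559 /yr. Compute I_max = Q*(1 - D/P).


D/P = 0.2668
1 - D/P = 0.7332
I_max = 3863.2727 * 0.7332 = 2832.5606

2832.5606 units


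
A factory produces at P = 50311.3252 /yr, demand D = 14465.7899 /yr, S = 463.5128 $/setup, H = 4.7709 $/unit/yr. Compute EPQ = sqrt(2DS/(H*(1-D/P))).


1 - D/P = 1 - 0.2875 = 0.7125
H*(1-D/P) = 3.3991
2DS = 13410157.5615
EPQ = sqrt(3945156.6592) = 1986.2418

1986.2418 units


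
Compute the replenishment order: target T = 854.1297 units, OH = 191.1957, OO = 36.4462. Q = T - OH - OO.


Inventory position = OH + OO = 191.1957 + 36.4462 = 227.6419
Q = 854.1297 - 227.6419 = 626.4878

626.4878 units


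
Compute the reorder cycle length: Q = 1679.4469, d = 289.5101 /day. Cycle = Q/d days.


Cycle = 1679.4469 / 289.5101 = 5.8010

5.8010 days


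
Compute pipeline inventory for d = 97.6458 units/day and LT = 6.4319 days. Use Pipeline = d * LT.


Pipeline = 97.6458 * 6.4319 = 628.0480

628.0480 units


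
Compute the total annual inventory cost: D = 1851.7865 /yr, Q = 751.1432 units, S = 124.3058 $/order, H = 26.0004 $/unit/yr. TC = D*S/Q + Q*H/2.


Ordering cost = D*S/Q = 306.4500
Holding cost = Q*H/2 = 9765.0118
TC = 306.4500 + 9765.0118 = 10071.4618

10071.4618 $/yr


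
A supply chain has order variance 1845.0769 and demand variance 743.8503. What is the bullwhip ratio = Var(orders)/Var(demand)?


BW = 1845.0769 / 743.8503 = 2.4804

2.4804


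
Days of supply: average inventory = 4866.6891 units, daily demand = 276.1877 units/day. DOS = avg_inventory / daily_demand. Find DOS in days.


DOS = 4866.6891 / 276.1877 = 17.6209

17.6209 days


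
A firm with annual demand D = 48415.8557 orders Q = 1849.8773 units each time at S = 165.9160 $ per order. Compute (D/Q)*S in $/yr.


Number of orders = D/Q = 26.1725
Cost = 26.1725 * 165.9160 = 4342.4313

4342.4313 $/yr


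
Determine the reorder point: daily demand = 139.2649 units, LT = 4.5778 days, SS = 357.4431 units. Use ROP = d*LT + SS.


d*LT = 139.2649 * 4.5778 = 637.5269
ROP = 637.5269 + 357.4431 = 994.9700

994.9700 units


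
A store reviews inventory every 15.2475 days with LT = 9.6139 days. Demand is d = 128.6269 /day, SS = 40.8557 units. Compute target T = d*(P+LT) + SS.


P + LT = 24.8614
d*(P+LT) = 128.6269 * 24.8614 = 3197.8448
T = 3197.8448 + 40.8557 = 3238.7005

3238.7005 units


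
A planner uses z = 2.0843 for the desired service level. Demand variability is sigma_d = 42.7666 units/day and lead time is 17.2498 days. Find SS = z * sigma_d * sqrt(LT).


sqrt(LT) = sqrt(17.2498) = 4.1533
SS = 2.0843 * 42.7666 * 4.1533 = 370.2175

370.2175 units


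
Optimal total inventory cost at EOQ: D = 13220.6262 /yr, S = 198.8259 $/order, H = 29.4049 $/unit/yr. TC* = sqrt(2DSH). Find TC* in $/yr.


2*D*S*H = 154587610.9918
TC* = sqrt(154587610.9918) = 12433.3266

12433.3266 $/yr


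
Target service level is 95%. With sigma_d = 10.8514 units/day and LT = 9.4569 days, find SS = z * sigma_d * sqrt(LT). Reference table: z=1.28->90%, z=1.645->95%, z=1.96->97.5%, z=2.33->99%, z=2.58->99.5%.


From the table, SL = 95% corresponds to z = 1.645
sqrt(LT) = sqrt(9.4569) = 3.0752
SS = 1.645 * 10.8514 * 3.0752 = 54.8942

54.8942 units


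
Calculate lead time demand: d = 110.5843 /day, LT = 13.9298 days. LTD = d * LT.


LTD = 110.5843 * 13.9298 = 1540.4172

1540.4172 units


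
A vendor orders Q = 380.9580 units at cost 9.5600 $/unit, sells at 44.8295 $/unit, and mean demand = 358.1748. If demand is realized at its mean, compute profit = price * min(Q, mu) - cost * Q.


Sales at mu = min(380.9580, 358.1748) = 358.1748
Revenue = 44.8295 * 358.1748 = 16056.7972
Total cost = 9.5600 * 380.9580 = 3641.9585
Profit = 16056.7972 - 3641.9585 = 12414.8387

12414.8387 $


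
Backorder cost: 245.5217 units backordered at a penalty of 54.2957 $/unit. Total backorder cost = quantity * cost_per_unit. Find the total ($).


Total = 245.5217 * 54.2957 = 13330.7726

13330.7726 $


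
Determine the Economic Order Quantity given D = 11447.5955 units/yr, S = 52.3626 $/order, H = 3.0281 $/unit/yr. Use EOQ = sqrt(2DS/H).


2*D*S = 2 * 11447.5955 * 52.3626 = 1198851.7283
2*D*S/H = 395908.8961
EOQ = sqrt(395908.8961) = 629.2129

629.2129 units


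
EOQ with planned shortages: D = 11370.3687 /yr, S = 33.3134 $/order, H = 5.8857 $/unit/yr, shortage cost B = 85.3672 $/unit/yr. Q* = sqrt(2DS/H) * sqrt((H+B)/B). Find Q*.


sqrt(2DS/H) = 358.7672
sqrt((H+B)/B) = 1.0339
Q* = 358.7672 * 1.0339 = 370.9288

370.9288 units


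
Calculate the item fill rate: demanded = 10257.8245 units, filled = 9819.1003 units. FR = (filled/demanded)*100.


FR = 9819.1003 / 10257.8245 * 100 = 95.7230

95.7230%


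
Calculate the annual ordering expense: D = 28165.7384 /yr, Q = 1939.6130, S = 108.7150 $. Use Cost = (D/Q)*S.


Number of orders = D/Q = 14.5213
Cost = 14.5213 * 108.7150 = 1578.6852

1578.6852 $/yr


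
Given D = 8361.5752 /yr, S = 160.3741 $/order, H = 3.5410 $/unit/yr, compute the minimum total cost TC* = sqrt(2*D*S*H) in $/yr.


2*D*S*H = 9496821.0490
TC* = sqrt(9496821.0490) = 3081.6913

3081.6913 $/yr


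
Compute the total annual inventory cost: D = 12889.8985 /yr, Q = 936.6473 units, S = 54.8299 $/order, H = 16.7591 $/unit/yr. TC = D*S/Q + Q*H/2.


Ordering cost = D*S/Q = 754.5549
Holding cost = Q*H/2 = 7848.6829
TC = 754.5549 + 7848.6829 = 8603.2378

8603.2378 $/yr


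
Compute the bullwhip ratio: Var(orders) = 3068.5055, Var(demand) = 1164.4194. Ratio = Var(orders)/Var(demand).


BW = 3068.5055 / 1164.4194 = 2.6352

2.6352


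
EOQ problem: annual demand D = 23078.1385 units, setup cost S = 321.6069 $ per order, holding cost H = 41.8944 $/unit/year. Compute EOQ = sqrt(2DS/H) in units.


2*D*S = 2 * 23078.1385 * 321.6069 = 14844177.1615
2*D*S/H = 354323.6605
EOQ = sqrt(354323.6605) = 595.2509

595.2509 units


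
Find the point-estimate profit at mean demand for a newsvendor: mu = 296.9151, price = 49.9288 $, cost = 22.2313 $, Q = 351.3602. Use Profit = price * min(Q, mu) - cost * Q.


Sales at mu = min(351.3602, 296.9151) = 296.9151
Revenue = 49.9288 * 296.9151 = 14824.6146
Total cost = 22.2313 * 351.3602 = 7811.1940
Profit = 14824.6146 - 7811.1940 = 7013.4206

7013.4206 $


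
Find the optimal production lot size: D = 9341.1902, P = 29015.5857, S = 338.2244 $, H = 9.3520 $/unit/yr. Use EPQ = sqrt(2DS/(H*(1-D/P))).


1 - D/P = 1 - 0.3219 = 0.6781
H*(1-D/P) = 6.3412
2DS = 6318836.9014
EPQ = sqrt(996466.2449) = 998.2316

998.2316 units


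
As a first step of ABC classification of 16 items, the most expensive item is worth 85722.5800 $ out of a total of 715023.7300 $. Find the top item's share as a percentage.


Top item = 85722.5800
Total = 715023.7300
Percentage = 85722.5800 / 715023.7300 * 100 = 11.9888

11.9888%


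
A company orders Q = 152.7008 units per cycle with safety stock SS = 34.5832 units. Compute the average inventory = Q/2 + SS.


Q/2 = 76.3504
Avg = 76.3504 + 34.5832 = 110.9336

110.9336 units


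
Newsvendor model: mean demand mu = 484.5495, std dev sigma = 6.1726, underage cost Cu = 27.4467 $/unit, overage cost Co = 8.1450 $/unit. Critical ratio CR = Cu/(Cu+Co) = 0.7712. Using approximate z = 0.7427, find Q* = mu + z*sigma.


CR = Cu/(Cu+Co) = 27.4467/(27.4467+8.1450) = 0.7712
z = 0.7427
Q* = 484.5495 + 0.7427 * 6.1726 = 489.1339

489.1339 units
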